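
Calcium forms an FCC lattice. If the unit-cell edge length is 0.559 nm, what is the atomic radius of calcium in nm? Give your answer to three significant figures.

0.198 nm

In an FCC lattice, atoms touch along the face diagonal, so √2·a = 4r.
r = √2·a/4 = 1.4142 × 0.559 / 4 = 0.198 nm.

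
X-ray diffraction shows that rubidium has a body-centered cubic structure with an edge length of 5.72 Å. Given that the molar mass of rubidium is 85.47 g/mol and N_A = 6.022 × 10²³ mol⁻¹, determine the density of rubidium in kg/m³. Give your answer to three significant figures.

1520 kg/m³

A BCC unit cell contains Z = 2 atoms.
Cell volume: a³ = (5.72 Å)³ = (5.720 × 10^-8 cm)³ = 1.871 × 10^-22 cm³.
ρ = Z·M/(N_A·a³) = 2 × 85.47 / (6.022 × 10²³ × 1.871 × 10^-22) = 1.517 g/cm³ = 1520 kg/m³.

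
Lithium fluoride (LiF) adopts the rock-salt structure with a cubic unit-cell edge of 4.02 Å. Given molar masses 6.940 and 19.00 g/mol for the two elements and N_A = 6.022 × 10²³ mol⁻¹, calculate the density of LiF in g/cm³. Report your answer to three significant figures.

The rock-salt structure contains Z = 4 formula units per cell; M(LiF) = 6.940 + 19.00 = 25.94 g/mol.
a³ = (4.020 × 10^-8 cm)³ = 6.496 × 10^-23 cm³.
ρ = 4 × 25.94 / (6.022 × 10²³ × 6.496 × 10^-23) = 2.652 g/cm³.

2.65 g/cm³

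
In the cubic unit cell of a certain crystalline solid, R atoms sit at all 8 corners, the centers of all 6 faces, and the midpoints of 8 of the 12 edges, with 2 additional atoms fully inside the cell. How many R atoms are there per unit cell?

Corner atoms are shared by 8 cells (1/8 each), face atoms by 2 (1/2 each), edge atoms by 4 (1/4 each), interior atoms are unshared.
Net atoms = 8 × 1/8 + 6 × 1/2 + 8 × 1/4 + 2 = 1 + 3 + 2 + 2 = 8.

8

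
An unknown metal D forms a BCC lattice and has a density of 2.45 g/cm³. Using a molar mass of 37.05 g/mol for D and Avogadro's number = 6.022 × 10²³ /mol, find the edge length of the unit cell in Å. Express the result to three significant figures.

With Z = 2 atoms per BCC cell, a³ = Z·M/(N_A·ρ) = 2 × 37.05 / (6.022 × 10²³ × 2.450 g/cm³) = 5.022 × 10^-23 cm³.
a = (5.022 × 10^-23)^(1/3) = 3.690 × 10^-8 cm = 3.69 Å.

3.69 Å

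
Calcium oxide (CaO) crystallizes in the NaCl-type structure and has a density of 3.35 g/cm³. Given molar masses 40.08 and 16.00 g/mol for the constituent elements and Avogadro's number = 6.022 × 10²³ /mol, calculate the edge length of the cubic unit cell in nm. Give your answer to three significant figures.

M(CaO) = 56.08 g/mol; Z = 4 formula units per cell.
a³ = Z·M/(N_A·ρ) = 4 × 56.08 / (6.022 × 10²³ × 3.35) = 1.112 × 10^-22 cm³, so a = 4.809 × 10^-8 cm = 0.481 nm.

0.481 nm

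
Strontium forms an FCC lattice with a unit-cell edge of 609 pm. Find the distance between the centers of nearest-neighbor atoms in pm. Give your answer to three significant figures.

In an FCC structure, atoms touch along the face diagonal, so √2·a = 4r; the nearest-neighbor distance equals 2r = 0.7071·a.
d = 0.7071 × 609 = 431 pm.

431 pm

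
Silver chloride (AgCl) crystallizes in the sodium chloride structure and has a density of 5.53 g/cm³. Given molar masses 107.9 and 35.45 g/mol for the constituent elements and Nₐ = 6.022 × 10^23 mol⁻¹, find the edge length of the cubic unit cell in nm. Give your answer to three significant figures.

M(AgCl) = 143.35 g/mol; Z = 4 formula units per cell.
a³ = Z·M/(N_A·ρ) = 4 × 143.35 / (6.022 × 10²³ × 5.53) = 1.722 × 10^-22 cm³, so a = 5.563 × 10^-8 cm = 0.556 nm.

0.556 nm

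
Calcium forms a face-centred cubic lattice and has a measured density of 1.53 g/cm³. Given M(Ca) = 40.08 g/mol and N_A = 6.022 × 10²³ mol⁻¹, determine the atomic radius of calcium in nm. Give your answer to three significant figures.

0.197 nm

For an FCC cell (Z = 4), a³ = Z·M/(N_A·ρ) = 4 × 40.08 / (6.022 × 10²³ × 1.530) = 1.740 × 10^-22 cm³, so a = 5.583 × 10^-8 cm = 0.5583 nm.
Atoms touch along the face diagonal, so √2·a = 4r, so r = 0.3536 × a = 0.197 nm.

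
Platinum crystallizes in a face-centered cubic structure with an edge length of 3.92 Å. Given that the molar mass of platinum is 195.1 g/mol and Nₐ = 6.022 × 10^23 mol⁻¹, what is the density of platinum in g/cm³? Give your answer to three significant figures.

An FCC unit cell contains Z = 4 atoms.
Cell volume: a³ = (3.92 Å)³ = (3.920 × 10^-8 cm)³ = 6.024 × 10^-23 cm³.
ρ = Z·M/(N_A·a³) = 4 × 195.1 / (6.022 × 10²³ × 6.024 × 10^-23) = 21.51 g/cm³.

21.5 g/cm³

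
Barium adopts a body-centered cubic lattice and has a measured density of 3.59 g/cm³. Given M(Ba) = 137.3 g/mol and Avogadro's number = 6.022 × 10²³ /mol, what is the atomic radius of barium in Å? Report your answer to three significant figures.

For a BCC cell (Z = 2), a³ = Z·M/(N_A·ρ) = 2 × 137.3 / (6.022 × 10²³ × 3.590) = 1.270 × 10^-22 cm³, so a = 5.027 × 10^-8 cm = 5.027 Å.
Atoms touch along the body diagonal, so √3·a = 4r, so r = 0.4330 × a = 2.18 Å.

2.18 Å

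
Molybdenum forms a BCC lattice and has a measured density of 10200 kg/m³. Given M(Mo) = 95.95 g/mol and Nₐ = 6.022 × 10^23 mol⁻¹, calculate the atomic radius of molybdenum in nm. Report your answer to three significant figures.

For a BCC cell (Z = 2), a³ = Z·M/(N_A·ρ) = 2 × 95.95 / (6.022 × 10²³ × 10.20) = 3.124 × 10^-23 cm³, so a = 3.150 × 10^-8 cm = 0.3150 nm.
Atoms touch along the body diagonal, so √3·a = 4r, so r = 0.4330 × a = 0.136 nm.

0.136 nm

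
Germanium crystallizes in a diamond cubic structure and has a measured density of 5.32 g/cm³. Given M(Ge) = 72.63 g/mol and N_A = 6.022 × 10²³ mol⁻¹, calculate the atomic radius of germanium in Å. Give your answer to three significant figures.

1.23 Å

For a diamond cubic cell (Z = 8), a³ = Z·M/(N_A·ρ) = 8 × 72.63 / (6.022 × 10²³ × 5.320) = 1.814 × 10^-22 cm³, so a = 5.660 × 10^-8 cm = 5.660 Å.
Nearest neighbors lie along the body diagonal with √3·a = 8r, so r = 0.2165 × a = 1.23 Å.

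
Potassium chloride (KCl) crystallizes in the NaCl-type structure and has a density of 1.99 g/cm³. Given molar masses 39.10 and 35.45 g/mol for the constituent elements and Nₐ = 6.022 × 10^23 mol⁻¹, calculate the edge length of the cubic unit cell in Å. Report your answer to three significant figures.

6.29 Å

M(KCl) = 74.55 g/mol; Z = 4 formula units per cell.
a³ = Z·M/(N_A·ρ) = 4 × 74.55 / (6.022 × 10²³ × 1.99) = 2.488 × 10^-22 cm³, so a = 6.290 × 10^-8 cm = 6.29 Å.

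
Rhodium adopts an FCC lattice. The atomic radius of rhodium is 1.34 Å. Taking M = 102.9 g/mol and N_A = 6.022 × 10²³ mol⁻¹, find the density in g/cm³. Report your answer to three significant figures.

In an FCC lattice, atoms touch along the face diagonal, so √2·a = 4r, giving a = 3.790 Å = 3.790 × 10^-8 cm.
With Z = 4, ρ = Z·M/(N_A·a³) = 4 × 102.9 / (6.022 × 10²³ × 5.444 × 10^-23) = 12.55 g/cm³.

12.6 g/cm³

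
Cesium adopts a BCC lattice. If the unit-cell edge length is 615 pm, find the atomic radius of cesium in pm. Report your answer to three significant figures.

In a BCC lattice, atoms touch along the body diagonal, so √3·a = 4r.
r = √3·a/4 = 1.7321 × 615 / 4 = 266 pm.

266 pm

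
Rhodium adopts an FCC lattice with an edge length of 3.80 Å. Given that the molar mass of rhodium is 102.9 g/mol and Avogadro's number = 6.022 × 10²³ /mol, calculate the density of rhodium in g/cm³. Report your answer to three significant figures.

An FCC unit cell contains Z = 4 atoms.
Cell volume: a³ = (3.80 Å)³ = (3.800 × 10^-8 cm)³ = 5.487 × 10^-23 cm³.
ρ = Z·M/(N_A·a³) = 4 × 102.9 / (6.022 × 10²³ × 5.487 × 10^-23) = 12.46 g/cm³.

12.5 g/cm³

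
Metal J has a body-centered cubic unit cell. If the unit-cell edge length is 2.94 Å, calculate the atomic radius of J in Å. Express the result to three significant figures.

In a BCC lattice, atoms touch along the body diagonal, so √3·a = 4r.
r = √3·a/4 = 1.7321 × 2.94 / 4 = 1.27 Å.

1.27 Å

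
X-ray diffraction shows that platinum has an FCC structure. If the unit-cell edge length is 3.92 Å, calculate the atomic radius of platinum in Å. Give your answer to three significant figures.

In an FCC lattice, atoms touch along the face diagonal, so √2·a = 4r.
r = √2·a/4 = 1.4142 × 3.92 / 4 = 1.39 Å.

1.39 Å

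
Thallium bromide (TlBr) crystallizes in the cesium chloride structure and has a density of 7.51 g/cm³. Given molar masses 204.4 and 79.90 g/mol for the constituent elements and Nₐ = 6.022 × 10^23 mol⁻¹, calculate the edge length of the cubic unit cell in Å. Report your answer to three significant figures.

3.98 Å

M(TlBr) = 284.3 g/mol; Z = 1 formula unit per cell.
a³ = Z·M/(N_A·ρ) = 1 × 284.3 / (6.022 × 10²³ × 7.51) = 6.286 × 10^-23 cm³, so a = 3.976 × 10^-8 cm = 3.98 Å.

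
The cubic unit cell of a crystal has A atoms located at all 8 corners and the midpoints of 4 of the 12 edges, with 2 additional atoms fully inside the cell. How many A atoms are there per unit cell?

Corner atoms are shared by 8 cells (1/8 each), edge atoms by 4 (1/4 each), interior atoms are unshared.
Net atoms = 8 × 1/8 + 4 × 1/4 + 2 = 1 + 1 + 2 = 4.

4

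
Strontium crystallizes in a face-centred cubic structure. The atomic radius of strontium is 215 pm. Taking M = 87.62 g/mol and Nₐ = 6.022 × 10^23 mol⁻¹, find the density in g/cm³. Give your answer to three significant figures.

In an FCC lattice, atoms touch along the face diagonal, so √2·a = 4r, giving a = 608.1 pm = 6.081 × 10^-8 cm.
With Z = 4, ρ = Z·M/(N_A·a³) = 4 × 87.62 / (6.022 × 10²³ × 2.249 × 10^-22) = 2.588 g/cm³.

2.59 g/cm³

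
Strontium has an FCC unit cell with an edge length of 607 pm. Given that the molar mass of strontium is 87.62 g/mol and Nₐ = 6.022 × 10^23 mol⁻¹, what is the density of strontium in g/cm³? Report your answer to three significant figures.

An FCC unit cell contains Z = 4 atoms.
Cell volume: a³ = (607 pm)³ = (6.070 × 10^-8 cm)³ = 2.236 × 10^-22 cm³.
ρ = Z·M/(N_A·a³) = 4 × 87.62 / (6.022 × 10²³ × 2.236 × 10^-22) = 2.602 g/cm³.

2.60 g/cm³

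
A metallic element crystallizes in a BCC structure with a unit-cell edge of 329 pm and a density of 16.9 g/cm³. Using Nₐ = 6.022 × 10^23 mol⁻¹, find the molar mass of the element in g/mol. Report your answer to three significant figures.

181 g/mol

A BCC cell has Z = 2 atoms; a = 3.290 × 10^-8 cm.
M = ρ·N_A·a³/Z = 16.9 × 6.022 × 10²³ × 3.561 × 10^-23 / 2 = 181 g/mol.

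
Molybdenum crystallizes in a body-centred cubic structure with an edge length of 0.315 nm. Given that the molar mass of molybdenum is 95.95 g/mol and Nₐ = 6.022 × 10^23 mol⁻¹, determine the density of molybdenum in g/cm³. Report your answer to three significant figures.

10.2 g/cm³

A BCC unit cell contains Z = 2 atoms.
Cell volume: a³ = (0.315 nm)³ = (3.150 × 10^-8 cm)³ = 3.126 × 10^-23 cm³.
ρ = Z·M/(N_A·a³) = 2 × 95.95 / (6.022 × 10²³ × 3.126 × 10^-23) = 10.20 g/cm³.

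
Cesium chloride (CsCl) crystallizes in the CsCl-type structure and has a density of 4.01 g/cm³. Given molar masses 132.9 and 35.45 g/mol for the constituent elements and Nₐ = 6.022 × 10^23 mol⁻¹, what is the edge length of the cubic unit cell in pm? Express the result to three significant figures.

412 pm

M(CsCl) = 168.35 g/mol; Z = 1 formula unit per cell.
a³ = Z·M/(N_A·ρ) = 1 × 168.35 / (6.022 × 10²³ × 4.01) = 6.972 × 10^-23 cm³, so a = 4.116 × 10^-8 cm = 412 pm.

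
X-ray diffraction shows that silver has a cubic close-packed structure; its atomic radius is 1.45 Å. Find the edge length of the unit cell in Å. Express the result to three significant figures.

In an FCC lattice, atoms touch along the face diagonal, so √2·a = 4r.
a = 4r/√2 = 4 × 1.45 / 1.4142 = 4.10 Å.

4.10 Å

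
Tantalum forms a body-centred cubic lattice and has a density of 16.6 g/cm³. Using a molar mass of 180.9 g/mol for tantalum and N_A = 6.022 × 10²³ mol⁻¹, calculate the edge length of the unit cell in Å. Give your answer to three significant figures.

With Z = 2 atoms per BCC cell, a³ = Z·M/(N_A·ρ) = 2 × 180.9 / (6.022 × 10²³ × 16.60 g/cm³) = 3.619 × 10^-23 cm³.
a = (3.619 × 10^-23)^(1/3) = 3.308 × 10^-8 cm = 3.31 Å.

3.31 Å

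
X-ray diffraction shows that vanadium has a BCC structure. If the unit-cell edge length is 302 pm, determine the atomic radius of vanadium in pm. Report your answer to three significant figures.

In a BCC lattice, atoms touch along the body diagonal, so √3·a = 4r.
r = √3·a/4 = 1.7321 × 302 / 4 = 131 pm.

131 pm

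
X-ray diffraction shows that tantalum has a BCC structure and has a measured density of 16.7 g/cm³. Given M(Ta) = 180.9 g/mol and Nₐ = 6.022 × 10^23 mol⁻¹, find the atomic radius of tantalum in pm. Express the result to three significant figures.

For a BCC cell (Z = 2), a³ = Z·M/(N_A·ρ) = 2 × 180.9 / (6.022 × 10²³ × 16.70) = 3.598 × 10^-23 cm³, so a = 3.301 × 10^-8 cm = 330.1 pm.
Atoms touch along the body diagonal, so √3·a = 4r, so r = 0.4330 × a = 143 pm.

143 pm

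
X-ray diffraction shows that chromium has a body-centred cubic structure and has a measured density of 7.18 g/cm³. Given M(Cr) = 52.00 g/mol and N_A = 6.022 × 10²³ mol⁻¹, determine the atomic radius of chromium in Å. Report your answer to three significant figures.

For a BCC cell (Z = 2), a³ = Z·M/(N_A·ρ) = 2 × 52.00 / (6.022 × 10²³ × 7.180) = 2.405 × 10^-23 cm³, so a = 2.887 × 10^-8 cm = 2.887 Å.
Atoms touch along the body diagonal, so √3·a = 4r, so r = 0.4330 × a = 1.25 Å.

1.25 Å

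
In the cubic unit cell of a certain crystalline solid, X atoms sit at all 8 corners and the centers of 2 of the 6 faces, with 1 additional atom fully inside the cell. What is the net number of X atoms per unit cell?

3

Corner atoms are shared by 8 cells (1/8 each), face atoms by 2 (1/2 each), interior atoms are unshared.
Net atoms = 8 × 1/8 + 2 × 1/2 + 1 = 1 + 1 + 1 = 3.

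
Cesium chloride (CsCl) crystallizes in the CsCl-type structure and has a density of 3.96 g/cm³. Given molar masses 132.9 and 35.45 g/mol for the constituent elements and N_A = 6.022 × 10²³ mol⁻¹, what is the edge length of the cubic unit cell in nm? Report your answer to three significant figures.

0.413 nm

M(CsCl) = 168.35 g/mol; Z = 1 formula unit per cell.
a³ = Z·M/(N_A·ρ) = 1 × 168.35 / (6.022 × 10²³ × 3.96) = 7.060 × 10^-23 cm³, so a = 4.133 × 10^-8 cm = 0.413 nm.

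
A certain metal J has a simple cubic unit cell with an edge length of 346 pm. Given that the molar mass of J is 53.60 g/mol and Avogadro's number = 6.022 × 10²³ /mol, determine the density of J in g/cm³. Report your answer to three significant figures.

A simple cubic unit cell contains Z = 1 atom.
Cell volume: a³ = (346 pm)³ = (3.460 × 10^-8 cm)³ = 4.142 × 10^-23 cm³.
ρ = Z·M/(N_A·a³) = 1 × 53.60 / (6.022 × 10²³ × 4.142 × 10^-23) = 2.149 g/cm³.

2.15 g/cm³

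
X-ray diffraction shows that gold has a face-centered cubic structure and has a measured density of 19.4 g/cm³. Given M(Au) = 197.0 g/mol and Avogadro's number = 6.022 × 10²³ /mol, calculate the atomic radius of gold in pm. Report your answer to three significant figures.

For an FCC cell (Z = 4), a³ = Z·M/(N_A·ρ) = 4 × 197.0 / (6.022 × 10²³ × 19.40) = 6.745 × 10^-23 cm³, so a = 4.071 × 10^-8 cm = 407.1 pm.
Atoms touch along the face diagonal, so √2·a = 4r, so r = 0.3536 × a = 144 pm.

144 pm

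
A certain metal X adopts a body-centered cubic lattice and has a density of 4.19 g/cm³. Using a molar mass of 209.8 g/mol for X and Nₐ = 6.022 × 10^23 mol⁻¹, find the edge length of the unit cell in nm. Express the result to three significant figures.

With Z = 2 atoms per BCC cell, a³ = Z·M/(N_A·ρ) = 2 × 209.8 / (6.022 × 10²³ × 4.190 g/cm³) = 1.663 × 10^-22 cm³.
a = (1.663 × 10^-22)^(1/3) = 5.499 × 10^-8 cm = 0.550 nm.

0.550 nm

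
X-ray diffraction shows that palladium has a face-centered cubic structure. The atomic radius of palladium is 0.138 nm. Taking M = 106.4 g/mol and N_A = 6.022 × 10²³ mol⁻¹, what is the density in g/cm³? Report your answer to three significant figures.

11.9 g/cm³

In an FCC lattice, atoms touch along the face diagonal, so √2·a = 4r, giving a = 0.3903 nm = 3.903 × 10^-8 cm.
With Z = 4, ρ = Z·M/(N_A·a³) = 4 × 106.4 / (6.022 × 10²³ × 5.947 × 10^-23) = 11.88 g/cm³.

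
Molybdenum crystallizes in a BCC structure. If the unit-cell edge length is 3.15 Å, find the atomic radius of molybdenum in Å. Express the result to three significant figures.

In a BCC lattice, atoms touch along the body diagonal, so √3·a = 4r.
r = √3·a/4 = 1.7321 × 3.15 / 4 = 1.36 Å.

1.36 Å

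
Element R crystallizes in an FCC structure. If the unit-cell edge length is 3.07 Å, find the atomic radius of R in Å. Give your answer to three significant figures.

In an FCC lattice, atoms touch along the face diagonal, so √2·a = 4r.
r = √2·a/4 = 1.4142 × 3.07 / 4 = 1.09 Å.

1.09 Å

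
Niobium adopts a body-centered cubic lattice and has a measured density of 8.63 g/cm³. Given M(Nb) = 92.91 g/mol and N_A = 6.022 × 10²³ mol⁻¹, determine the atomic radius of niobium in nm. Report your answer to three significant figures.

0.143 nm

For a BCC cell (Z = 2), a³ = Z·M/(N_A·ρ) = 2 × 92.91 / (6.022 × 10²³ × 8.630) = 3.576 × 10^-23 cm³, so a = 3.294 × 10^-8 cm = 0.3294 nm.
Atoms touch along the body diagonal, so √3·a = 4r, so r = 0.4330 × a = 0.143 nm.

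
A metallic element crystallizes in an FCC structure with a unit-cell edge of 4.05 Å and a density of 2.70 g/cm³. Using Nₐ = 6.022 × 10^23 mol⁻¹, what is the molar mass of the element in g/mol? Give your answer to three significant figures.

An FCC cell has Z = 4 atoms; a = 4.050 × 10^-8 cm.
M = ρ·N_A·a³/Z = 2.70 × 6.022 × 10²³ × 6.643 × 10^-23 / 4 = 27.0 g/mol.

27.0 g/mol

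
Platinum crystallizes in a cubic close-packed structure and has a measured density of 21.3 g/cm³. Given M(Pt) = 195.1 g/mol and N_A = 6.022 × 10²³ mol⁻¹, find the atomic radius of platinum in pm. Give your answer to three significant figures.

139 pm

For an FCC cell (Z = 4), a³ = Z·M/(N_A·ρ) = 4 × 195.1 / (6.022 × 10²³ × 21.30) = 6.084 × 10^-23 cm³, so a = 3.933 × 10^-8 cm = 393.3 pm.
Atoms touch along the face diagonal, so √2·a = 4r, so r = 0.3536 × a = 139 pm.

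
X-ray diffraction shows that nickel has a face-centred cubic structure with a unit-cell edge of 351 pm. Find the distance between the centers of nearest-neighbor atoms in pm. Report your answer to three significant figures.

In an FCC structure, atoms touch along the face diagonal, so √2·a = 4r; the nearest-neighbor distance equals 2r = 0.7071·a.
d = 0.7071 × 351 = 248 pm.

248 pm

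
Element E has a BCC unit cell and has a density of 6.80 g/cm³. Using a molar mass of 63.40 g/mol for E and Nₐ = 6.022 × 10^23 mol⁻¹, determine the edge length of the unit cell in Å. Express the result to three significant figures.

3.14 Å

With Z = 2 atoms per BCC cell, a³ = Z·M/(N_A·ρ) = 2 × 63.40 / (6.022 × 10²³ × 6.800 g/cm³) = 3.096 × 10^-23 cm³.
a = (3.096 × 10^-23)^(1/3) = 3.140 × 10^-8 cm = 3.14 Å.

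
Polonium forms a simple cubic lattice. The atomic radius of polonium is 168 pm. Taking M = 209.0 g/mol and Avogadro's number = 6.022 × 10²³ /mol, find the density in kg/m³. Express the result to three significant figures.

In a simple cubic lattice, atoms touch along the cell edge, so a = 2r, giving a = 336.0 pm = 3.360 × 10^-8 cm.
With Z = 1, ρ = Z·M/(N_A·a³) = 1 × 209.0 / (6.022 × 10²³ × 3.793 × 10^-23) = 9.149 g/cm³ = 9150 kg/m³.

9150 kg/m³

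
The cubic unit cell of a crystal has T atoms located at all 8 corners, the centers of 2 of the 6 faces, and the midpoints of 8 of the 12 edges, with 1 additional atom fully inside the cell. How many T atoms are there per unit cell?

Corner atoms are shared by 8 cells (1/8 each), face atoms by 2 (1/2 each), edge atoms by 4 (1/4 each), interior atoms are unshared.
Net atoms = 8 × 1/8 + 2 × 1/2 + 8 × 1/4 + 1 = 1 + 1 + 2 + 1 = 5.

5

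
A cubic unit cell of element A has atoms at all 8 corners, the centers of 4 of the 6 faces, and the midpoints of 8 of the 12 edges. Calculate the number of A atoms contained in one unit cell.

Corner atoms are shared by 8 cells (1/8 each), face atoms by 2 (1/2 each), edge atoms by 4 (1/4 each).
Net atoms = 8 × 1/8 + 4 × 1/2 + 8 × 1/4 = 1 + 2 + 2 = 5.

5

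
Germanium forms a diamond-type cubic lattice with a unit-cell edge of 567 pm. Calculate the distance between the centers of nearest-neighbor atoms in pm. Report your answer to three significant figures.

246 pm

In a diamond cubic structure, nearest neighbors lie along the body diagonal with √3·a = 8r; the nearest-neighbor distance equals 2r = 0.4330·a.
d = 0.4330 × 567 = 246 pm.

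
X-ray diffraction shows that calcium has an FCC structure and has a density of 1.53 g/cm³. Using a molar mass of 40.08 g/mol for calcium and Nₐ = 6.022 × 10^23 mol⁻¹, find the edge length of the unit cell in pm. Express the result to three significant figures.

With Z = 4 atoms per FCC cell, a³ = Z·M/(N_A·ρ) = 4 × 40.08 / (6.022 × 10²³ × 1.530 g/cm³) = 1.740 × 10^-22 cm³.
a = (1.740 × 10^-22)^(1/3) = 5.583 × 10^-8 cm = 558 pm.

558 pm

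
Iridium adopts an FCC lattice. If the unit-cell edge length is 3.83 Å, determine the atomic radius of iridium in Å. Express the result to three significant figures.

In an FCC lattice, atoms touch along the face diagonal, so √2·a = 4r.
r = √2·a/4 = 1.4142 × 3.83 / 4 = 1.35 Å.

1.35 Å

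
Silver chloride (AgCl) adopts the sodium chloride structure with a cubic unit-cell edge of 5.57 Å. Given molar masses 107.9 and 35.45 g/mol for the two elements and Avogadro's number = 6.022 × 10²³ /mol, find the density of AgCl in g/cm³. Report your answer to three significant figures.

The sodium chloride structure contains Z = 4 formula units per cell; M(AgCl) = 107.9 + 35.45 = 143.35 g/mol.
a³ = (5.570 × 10^-8 cm)³ = 1.728 × 10^-22 cm³.
ρ = 4 × 143.35 / (6.022 × 10²³ × 1.728 × 10^-22) = 5.510 g/cm³.

5.51 g/cm³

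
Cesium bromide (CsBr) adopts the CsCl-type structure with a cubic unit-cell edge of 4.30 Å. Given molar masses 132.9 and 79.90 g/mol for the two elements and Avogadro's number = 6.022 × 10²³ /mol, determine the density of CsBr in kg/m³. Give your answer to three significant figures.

4440 kg/m³

The CsCl-type structure contains Z = 1 formula unit per cell; M(CsBr) = 132.9 + 79.90 = 212.8 g/mol.
a³ = (4.300 × 10^-8 cm)³ = 7.951 × 10^-23 cm³.
ρ = 1 × 212.8 / (6.022 × 10²³ × 7.951 × 10^-23) = 4.445 g/cm³ = 4440 kg/m³.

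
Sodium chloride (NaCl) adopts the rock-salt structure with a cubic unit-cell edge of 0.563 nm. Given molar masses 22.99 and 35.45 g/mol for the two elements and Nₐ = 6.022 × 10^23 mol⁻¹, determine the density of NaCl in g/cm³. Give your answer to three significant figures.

2.18 g/cm³

The rock-salt structure contains Z = 4 formula units per cell; M(NaCl) = 22.99 + 35.45 = 58.44 g/mol.
a³ = (5.630 × 10^-8 cm)³ = 1.785 × 10^-22 cm³.
ρ = 4 × 58.44 / (6.022 × 10²³ × 1.785 × 10^-22) = 2.175 g/cm³.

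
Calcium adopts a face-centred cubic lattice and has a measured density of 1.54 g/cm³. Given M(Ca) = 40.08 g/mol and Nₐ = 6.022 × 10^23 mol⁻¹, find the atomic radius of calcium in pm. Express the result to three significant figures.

For an FCC cell (Z = 4), a³ = Z·M/(N_A·ρ) = 4 × 40.08 / (6.022 × 10²³ × 1.540) = 1.729 × 10^-22 cm³, so a = 5.571 × 10^-8 cm = 557.1 pm.
Atoms touch along the face diagonal, so √2·a = 4r, so r = 0.3536 × a = 197 pm.

197 pm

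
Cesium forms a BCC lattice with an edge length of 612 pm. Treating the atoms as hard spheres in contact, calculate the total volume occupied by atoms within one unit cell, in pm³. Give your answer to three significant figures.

In a BCC lattice atoms touch along the body diagonal, so √3·a = 4r, so r = 0.4330a = 265.0 pm.
V_atoms = Z × (4/3)πr³ = 2 × (4/3)π × (265.0)³ = 1.56 × 10^8 pm³.

1.56 × 10^8 pm³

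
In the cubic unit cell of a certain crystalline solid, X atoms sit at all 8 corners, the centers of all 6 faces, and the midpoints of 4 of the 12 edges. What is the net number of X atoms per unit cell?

Corner atoms are shared by 8 cells (1/8 each), face atoms by 2 (1/2 each), edge atoms by 4 (1/4 each).
Net atoms = 8 × 1/8 + 6 × 1/2 + 4 × 1/4 = 1 + 3 + 1 = 5.

5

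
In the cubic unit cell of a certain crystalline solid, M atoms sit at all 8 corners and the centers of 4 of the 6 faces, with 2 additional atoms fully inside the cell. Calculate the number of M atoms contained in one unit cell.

Corner atoms are shared by 8 cells (1/8 each), face atoms by 2 (1/2 each), interior atoms are unshared.
Net atoms = 8 × 1/8 + 4 × 1/2 + 2 = 1 + 2 + 2 = 5.

5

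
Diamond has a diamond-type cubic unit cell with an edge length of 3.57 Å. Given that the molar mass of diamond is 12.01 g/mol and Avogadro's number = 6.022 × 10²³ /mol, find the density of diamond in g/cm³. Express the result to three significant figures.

3.51 g/cm³

A diamond cubic unit cell contains Z = 8 atoms.
Cell volume: a³ = (3.57 Å)³ = (3.570 × 10^-8 cm)³ = 4.550 × 10^-23 cm³.
ρ = Z·M/(N_A·a³) = 8 × 12.01 / (6.022 × 10²³ × 4.550 × 10^-23) = 3.507 g/cm³.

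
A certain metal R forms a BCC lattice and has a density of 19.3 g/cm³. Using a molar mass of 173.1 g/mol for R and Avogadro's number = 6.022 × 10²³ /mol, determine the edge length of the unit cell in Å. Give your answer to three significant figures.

With Z = 2 atoms per BCC cell, a³ = Z·M/(N_A·ρ) = 2 × 173.1 / (6.022 × 10²³ × 19.30 g/cm³) = 2.979 × 10^-23 cm³.
a = (2.979 × 10^-23)^(1/3) = 3.100 × 10^-8 cm = 3.10 Å.

3.10 Å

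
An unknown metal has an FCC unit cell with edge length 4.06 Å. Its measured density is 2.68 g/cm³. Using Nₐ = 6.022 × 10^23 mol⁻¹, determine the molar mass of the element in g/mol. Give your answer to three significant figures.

27.0 g/mol

An FCC cell has Z = 4 atoms; a = 4.060 × 10^-8 cm.
M = ρ·N_A·a³/Z = 2.68 × 6.022 × 10²³ × 6.692 × 10^-23 / 4 = 27.0 g/mol.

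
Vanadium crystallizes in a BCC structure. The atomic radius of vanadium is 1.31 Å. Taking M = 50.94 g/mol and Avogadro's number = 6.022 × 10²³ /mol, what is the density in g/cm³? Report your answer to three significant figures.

6.11 g/cm³

In a BCC lattice, atoms touch along the body diagonal, so √3·a = 4r, giving a = 3.025 Å = 3.025 × 10^-8 cm.
With Z = 2, ρ = Z·M/(N_A·a³) = 2 × 50.94 / (6.022 × 10²³ × 2.769 × 10^-23) = 6.110 g/cm³.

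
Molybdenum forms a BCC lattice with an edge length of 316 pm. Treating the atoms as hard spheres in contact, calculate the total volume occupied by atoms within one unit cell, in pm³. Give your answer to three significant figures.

2.15 × 10^7 pm³

In a BCC lattice atoms touch along the body diagonal, so √3·a = 4r, so r = 0.4330a = 136.8 pm.
V_atoms = Z × (4/3)πr³ = 2 × (4/3)π × (136.8)³ = 2.15 × 10^7 pm³.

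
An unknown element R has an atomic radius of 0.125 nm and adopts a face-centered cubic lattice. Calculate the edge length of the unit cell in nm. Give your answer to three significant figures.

0.354 nm

In an FCC lattice, atoms touch along the face diagonal, so √2·a = 4r.
a = 4r/√2 = 4 × 0.125 / 1.4142 = 0.354 nm.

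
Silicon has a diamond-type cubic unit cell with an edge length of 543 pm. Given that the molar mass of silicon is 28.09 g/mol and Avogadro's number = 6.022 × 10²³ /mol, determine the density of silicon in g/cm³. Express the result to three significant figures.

2.33 g/cm³

A diamond cubic unit cell contains Z = 8 atoms.
Cell volume: a³ = (543 pm)³ = (5.430 × 10^-8 cm)³ = 1.601 × 10^-22 cm³.
ρ = Z·M/(N_A·a³) = 8 × 28.09 / (6.022 × 10²³ × 1.601 × 10^-22) = 2.331 g/cm³.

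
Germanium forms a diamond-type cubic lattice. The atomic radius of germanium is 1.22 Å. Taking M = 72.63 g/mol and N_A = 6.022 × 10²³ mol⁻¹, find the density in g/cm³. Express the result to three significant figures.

In a diamond cubic lattice, nearest neighbors lie along the body diagonal with √3·a = 8r, giving a = 5.635 Å = 5.635 × 10^-8 cm.
With Z = 8, ρ = Z·M/(N_A·a³) = 8 × 72.63 / (6.022 × 10²³ × 1.789 × 10^-22) = 5.393 g/cm³.

5.39 g/cm³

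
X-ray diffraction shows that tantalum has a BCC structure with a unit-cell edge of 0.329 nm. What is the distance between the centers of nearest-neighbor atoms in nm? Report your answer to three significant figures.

0.285 nm

In a BCC structure, atoms touch along the body diagonal, so √3·a = 4r; the nearest-neighbor distance equals 2r = 0.8660·a.
d = 0.8660 × 0.329 = 0.285 nm.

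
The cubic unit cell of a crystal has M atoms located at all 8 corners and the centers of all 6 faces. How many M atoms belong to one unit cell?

Corner atoms are shared by 8 cells (1/8 each), face atoms by 2 (1/2 each).
Net atoms = 8 × 1/8 + 6 × 1/2 = 1 + 3 = 4.

4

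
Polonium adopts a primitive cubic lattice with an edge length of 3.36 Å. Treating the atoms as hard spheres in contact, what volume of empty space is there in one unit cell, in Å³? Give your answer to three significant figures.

In a simple cubic lattice atoms touch along the cell edge, so a = 2r, so r = 0.5000a = 1.680 Å.
V_cell = a³ = 37.93 Å³; V_atoms = 1 × (4/3)πr³ = 19.86 Å³.
Empty space = 37.93 − 19.86 = 18.1 Å³.

18.1 Å³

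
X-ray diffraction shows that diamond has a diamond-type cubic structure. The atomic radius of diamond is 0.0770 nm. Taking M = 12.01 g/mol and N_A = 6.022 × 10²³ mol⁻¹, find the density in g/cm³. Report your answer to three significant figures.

In a diamond cubic lattice, nearest neighbors lie along the body diagonal with √3·a = 8r, giving a = 0.3556 nm = 3.556 × 10^-8 cm.
With Z = 8, ρ = Z·M/(N_A·a³) = 8 × 12.01 / (6.022 × 10²³ × 4.498 × 10^-23) = 3.547 g/cm³.

3.55 g/cm³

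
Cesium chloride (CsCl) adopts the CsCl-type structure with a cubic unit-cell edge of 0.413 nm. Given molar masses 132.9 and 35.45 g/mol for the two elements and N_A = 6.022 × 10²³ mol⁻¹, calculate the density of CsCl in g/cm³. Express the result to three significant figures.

The CsCl-type structure contains Z = 1 formula unit per cell; M(CsCl) = 132.9 + 35.45 = 168.35 g/mol.
a³ = (4.130 × 10^-8 cm)³ = 7.044 × 10^-23 cm³.
ρ = 1 × 168.35 / (6.022 × 10²³ × 7.044 × 10^-23) = 3.968 g/cm³.

3.97 g/cm³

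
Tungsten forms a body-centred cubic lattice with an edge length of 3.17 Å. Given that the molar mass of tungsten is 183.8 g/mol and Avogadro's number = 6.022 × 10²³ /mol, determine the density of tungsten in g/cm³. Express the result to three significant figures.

19.2 g/cm³

A BCC unit cell contains Z = 2 atoms.
Cell volume: a³ = (3.17 Å)³ = (3.170 × 10^-8 cm)³ = 3.186 × 10^-23 cm³.
ρ = Z·M/(N_A·a³) = 2 × 183.8 / (6.022 × 10²³ × 3.186 × 10^-23) = 19.16 g/cm³.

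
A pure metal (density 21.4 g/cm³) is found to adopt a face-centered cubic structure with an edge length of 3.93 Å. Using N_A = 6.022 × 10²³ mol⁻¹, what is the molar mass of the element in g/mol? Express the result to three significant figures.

196 g/mol

An FCC cell has Z = 4 atoms; a = 3.930 × 10^-8 cm.
M = ρ·N_A·a³/Z = 21.4 × 6.022 × 10²³ × 6.070 × 10^-23 / 4 = 196 g/mol.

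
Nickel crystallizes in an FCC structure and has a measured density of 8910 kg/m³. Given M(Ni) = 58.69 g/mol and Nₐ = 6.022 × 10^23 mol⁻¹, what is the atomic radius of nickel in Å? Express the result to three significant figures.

1.25 Å

For an FCC cell (Z = 4), a³ = Z·M/(N_A·ρ) = 4 × 58.69 / (6.022 × 10²³ × 8.910) = 4.375 × 10^-23 cm³, so a = 3.524 × 10^-8 cm = 3.524 Å.
Atoms touch along the face diagonal, so √2·a = 4r, so r = 0.3536 × a = 1.25 Å.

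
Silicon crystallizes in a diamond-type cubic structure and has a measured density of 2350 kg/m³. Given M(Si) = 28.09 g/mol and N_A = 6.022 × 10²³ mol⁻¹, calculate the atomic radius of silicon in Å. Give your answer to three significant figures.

For a diamond cubic cell (Z = 8), a³ = Z·M/(N_A·ρ) = 8 × 28.09 / (6.022 × 10²³ × 2.350) = 1.588 × 10^-22 cm³, so a = 5.415 × 10^-8 cm = 5.415 Å.
Nearest neighbors lie along the body diagonal with √3·a = 8r, so r = 0.2165 × a = 1.17 Å.

1.17 Å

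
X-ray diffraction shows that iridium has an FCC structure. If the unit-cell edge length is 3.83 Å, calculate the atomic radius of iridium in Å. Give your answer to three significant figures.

In an FCC lattice, atoms touch along the face diagonal, so √2·a = 4r.
r = √2·a/4 = 1.4142 × 3.83 / 4 = 1.35 Å.

1.35 Å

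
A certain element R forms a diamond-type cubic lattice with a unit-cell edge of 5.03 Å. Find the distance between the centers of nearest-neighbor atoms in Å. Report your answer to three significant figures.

In a diamond cubic structure, nearest neighbors lie along the body diagonal with √3·a = 8r; the nearest-neighbor distance equals 2r = 0.4330·a.
d = 0.4330 × 5.03 = 2.18 Å.

2.18 Å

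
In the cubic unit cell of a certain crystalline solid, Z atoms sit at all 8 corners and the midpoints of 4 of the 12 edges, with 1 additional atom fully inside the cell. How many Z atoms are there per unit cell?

Corner atoms are shared by 8 cells (1/8 each), edge atoms by 4 (1/4 each), interior atoms are unshared.
Net atoms = 8 × 1/8 + 4 × 1/4 + 1 = 1 + 1 + 1 = 3.

3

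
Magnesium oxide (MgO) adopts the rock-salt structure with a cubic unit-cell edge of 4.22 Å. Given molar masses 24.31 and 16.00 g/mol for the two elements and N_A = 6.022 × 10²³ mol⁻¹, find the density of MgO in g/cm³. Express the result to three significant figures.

3.56 g/cm³

The rock-salt structure contains Z = 4 formula units per cell; M(MgO) = 24.31 + 16.00 = 40.31 g/mol.
a³ = (4.220 × 10^-8 cm)³ = 7.515 × 10^-23 cm³.
ρ = 4 × 40.31 / (6.022 × 10²³ × 7.515 × 10^-23) = 3.563 g/cm³.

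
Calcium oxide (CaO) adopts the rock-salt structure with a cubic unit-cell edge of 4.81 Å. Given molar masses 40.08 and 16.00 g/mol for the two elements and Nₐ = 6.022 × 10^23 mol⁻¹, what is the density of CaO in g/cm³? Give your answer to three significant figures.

The rock-salt structure contains Z = 4 formula units per cell; M(CaO) = 40.08 + 16.00 = 56.08 g/mol.
a³ = (4.810 × 10^-8 cm)³ = 1.113 × 10^-22 cm³.
ρ = 4 × 56.08 / (6.022 × 10²³ × 1.113 × 10^-22) = 3.347 g/cm³.

3.35 g/cm³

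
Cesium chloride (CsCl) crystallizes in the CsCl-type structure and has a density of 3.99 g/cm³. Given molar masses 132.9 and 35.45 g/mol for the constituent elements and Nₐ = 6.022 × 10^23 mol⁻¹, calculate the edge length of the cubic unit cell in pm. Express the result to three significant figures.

412 pm

M(CsCl) = 168.35 g/mol; Z = 1 formula unit per cell.
a³ = Z·M/(N_A·ρ) = 1 × 168.35 / (6.022 × 10²³ × 3.99) = 7.006 × 10^-23 cm³, so a = 4.123 × 10^-8 cm = 412 pm.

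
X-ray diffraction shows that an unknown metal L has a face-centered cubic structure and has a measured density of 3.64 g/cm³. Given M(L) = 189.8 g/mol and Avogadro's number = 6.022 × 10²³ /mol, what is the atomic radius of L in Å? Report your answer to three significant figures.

For an FCC cell (Z = 4), a³ = Z·M/(N_A·ρ) = 4 × 189.8 / (6.022 × 10²³ × 3.640) = 3.463 × 10^-22 cm³, so a = 7.023 × 10^-8 cm = 7.023 Å.
Atoms touch along the face diagonal, so √2·a = 4r, so r = 0.3536 × a = 2.48 Å.

2.48 Å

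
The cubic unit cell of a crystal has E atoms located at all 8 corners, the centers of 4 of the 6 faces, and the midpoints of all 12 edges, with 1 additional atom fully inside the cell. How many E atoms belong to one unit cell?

Corner atoms are shared by 8 cells (1/8 each), face atoms by 2 (1/2 each), edge atoms by 4 (1/4 each), interior atoms are unshared.
Net atoms = 8 × 1/8 + 4 × 1/2 + 12 × 1/4 + 1 = 1 + 2 + 3 + 1 = 7.

7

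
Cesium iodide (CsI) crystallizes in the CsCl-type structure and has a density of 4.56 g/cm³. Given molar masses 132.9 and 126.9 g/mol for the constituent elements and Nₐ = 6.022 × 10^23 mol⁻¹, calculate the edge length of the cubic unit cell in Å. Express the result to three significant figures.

M(CsI) = 259.8 g/mol; Z = 1 formula unit per cell.
a³ = Z·M/(N_A·ρ) = 1 × 259.8 / (6.022 × 10²³ × 4.56) = 9.461 × 10^-23 cm³, so a = 4.557 × 10^-8 cm = 4.56 Å.

4.56 Å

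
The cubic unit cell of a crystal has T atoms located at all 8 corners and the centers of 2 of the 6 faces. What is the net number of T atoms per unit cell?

2

Corner atoms are shared by 8 cells (1/8 each), face atoms by 2 (1/2 each).
Net atoms = 8 × 1/8 + 2 × 1/2 = 1 + 1 = 2.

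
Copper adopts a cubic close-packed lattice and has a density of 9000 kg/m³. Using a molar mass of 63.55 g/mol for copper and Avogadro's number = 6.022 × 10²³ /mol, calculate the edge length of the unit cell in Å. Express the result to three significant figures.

With Z = 4 atoms per FCC cell, a³ = Z·M/(N_A·ρ) = 4 × 63.55 / (6.022 × 10²³ × 9.000 g/cm³) = 4.690 × 10^-23 cm³.
a = (4.690 × 10^-23)^(1/3) = 3.606 × 10^-8 cm = 3.61 Å.

3.61 Å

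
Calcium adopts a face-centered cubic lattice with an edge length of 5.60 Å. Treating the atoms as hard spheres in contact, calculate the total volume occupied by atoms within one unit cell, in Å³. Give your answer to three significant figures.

In an FCC lattice atoms touch along the face diagonal, so √2·a = 4r, so r = 0.3536a = 1.980 Å.
V_atoms = Z × (4/3)πr³ = 4 × (4/3)π × (1.980)³ = 130 Å³.

130 Å³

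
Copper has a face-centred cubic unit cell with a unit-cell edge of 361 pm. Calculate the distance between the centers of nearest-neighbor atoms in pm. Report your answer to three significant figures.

255 pm

In an FCC structure, atoms touch along the face diagonal, so √2·a = 4r; the nearest-neighbor distance equals 2r = 0.7071·a.
d = 0.7071 × 361 = 255 pm.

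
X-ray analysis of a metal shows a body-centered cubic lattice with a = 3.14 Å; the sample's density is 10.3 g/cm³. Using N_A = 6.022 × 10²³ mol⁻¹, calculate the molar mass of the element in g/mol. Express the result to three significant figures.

96.0 g/mol

A BCC cell has Z = 2 atoms; a = 3.140 × 10^-8 cm.
M = ρ·N_A·a³/Z = 10.3 × 6.022 × 10²³ × 3.096 × 10^-23 / 2 = 96.0 g/mol.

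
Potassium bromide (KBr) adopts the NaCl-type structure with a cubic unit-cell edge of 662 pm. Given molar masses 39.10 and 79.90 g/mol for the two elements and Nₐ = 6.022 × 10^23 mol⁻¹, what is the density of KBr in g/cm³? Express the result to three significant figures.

2.72 g/cm³

The NaCl-type structure contains Z = 4 formula units per cell; M(KBr) = 39.10 + 79.90 = 119.0 g/mol.
a³ = (6.620 × 10^-8 cm)³ = 2.901 × 10^-22 cm³.
ρ = 4 × 119.0 / (6.022 × 10²³ × 2.901 × 10^-22) = 2.725 g/cm³.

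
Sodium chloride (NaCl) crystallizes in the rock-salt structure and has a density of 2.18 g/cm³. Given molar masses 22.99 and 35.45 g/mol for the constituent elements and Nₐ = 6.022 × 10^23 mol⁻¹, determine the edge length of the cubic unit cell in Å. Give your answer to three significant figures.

M(NaCl) = 58.44 g/mol; Z = 4 formula units per cell.
a³ = Z·M/(N_A·ρ) = 4 × 58.44 / (6.022 × 10²³ × 2.18) = 1.781 × 10^-22 cm³, so a = 5.626 × 10^-8 cm = 5.63 Å.

5.63 Å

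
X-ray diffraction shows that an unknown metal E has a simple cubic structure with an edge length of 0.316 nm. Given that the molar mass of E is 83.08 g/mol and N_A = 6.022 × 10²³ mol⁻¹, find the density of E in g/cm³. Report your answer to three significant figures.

4.37 g/cm³

A simple cubic unit cell contains Z = 1 atom.
Cell volume: a³ = (0.316 nm)³ = (3.160 × 10^-8 cm)³ = 3.155 × 10^-23 cm³.
ρ = Z·M/(N_A·a³) = 1 × 83.08 / (6.022 × 10²³ × 3.155 × 10^-23) = 4.372 g/cm³.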